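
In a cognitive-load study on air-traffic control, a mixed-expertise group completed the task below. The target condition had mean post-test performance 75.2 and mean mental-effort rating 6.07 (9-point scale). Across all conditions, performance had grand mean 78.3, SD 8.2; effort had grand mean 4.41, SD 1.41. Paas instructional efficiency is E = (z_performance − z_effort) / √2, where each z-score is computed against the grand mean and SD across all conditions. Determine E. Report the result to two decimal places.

z_performance = (75.2 − 78.3) / 8.2 = -3.1000 / 8.2 = -0.3780.
z_effort = (6.07 − 4.41) / 1.41 = 1.6600 / 1.41 = 1.1773.
z_P − z_E = -0.3780 − 1.1773 = -1.5553.
E = -1.5553 / √2 = -1.5553 / 1.41421 = -1.0998 ≈ -1.10.

-1.10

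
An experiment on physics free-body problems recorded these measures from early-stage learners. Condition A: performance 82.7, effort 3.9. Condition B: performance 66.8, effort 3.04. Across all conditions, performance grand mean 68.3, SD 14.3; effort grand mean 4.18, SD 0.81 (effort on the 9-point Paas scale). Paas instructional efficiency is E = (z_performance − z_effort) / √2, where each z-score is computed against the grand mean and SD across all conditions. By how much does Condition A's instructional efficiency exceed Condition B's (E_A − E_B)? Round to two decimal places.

Condition A: z_P = (82.7 − 68.3)/14.3 = 1.0070; z_E = (3.9 − 4.18)/0.81 = -0.3457; E_A = (1.0070 − (-0.3457))/√2 = 0.9565.
Condition B: z_P = (66.8 − 68.3)/14.3 = -0.1049; z_E = (3.04 − 4.18)/0.81 = -1.4074; E_B = (-0.1049 − (-1.4074))/√2 = 0.9210.
E_A − E_B = 0.9565 − 0.9210 = 0.0355 ≈ 0.04.

0.04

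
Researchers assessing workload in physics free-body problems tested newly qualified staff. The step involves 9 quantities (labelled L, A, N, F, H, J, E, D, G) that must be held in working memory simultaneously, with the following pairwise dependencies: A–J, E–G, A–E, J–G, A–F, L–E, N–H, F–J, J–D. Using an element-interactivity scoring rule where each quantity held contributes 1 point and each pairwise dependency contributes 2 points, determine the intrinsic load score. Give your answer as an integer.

27

Count of quantities held simultaneously: 9.
Count of pairwise dependencies listed: 9.
Element contribution: 9 × 1 = 9.
Interaction contribution: 9 × 2 = 18.
Intrinsic load = 9 + 18 = 27.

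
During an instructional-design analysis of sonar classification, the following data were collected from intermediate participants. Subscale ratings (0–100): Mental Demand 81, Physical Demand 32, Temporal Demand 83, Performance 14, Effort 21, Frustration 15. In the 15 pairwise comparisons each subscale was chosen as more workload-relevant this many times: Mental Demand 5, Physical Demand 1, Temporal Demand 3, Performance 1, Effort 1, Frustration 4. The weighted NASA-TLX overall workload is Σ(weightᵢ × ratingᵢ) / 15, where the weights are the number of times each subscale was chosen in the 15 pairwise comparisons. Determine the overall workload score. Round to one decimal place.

52.1

The tallies are the weights (they sum to 15).
Weighted sum = 5·81 + 1·32 + 3·83 + 1·14 + 1·21 + 4·15
            = 405 + 32 + 249 + 14 + 21 + 60 = 781.
Overall workload = 781 / 15 = 52.0667 ≈ 52.1.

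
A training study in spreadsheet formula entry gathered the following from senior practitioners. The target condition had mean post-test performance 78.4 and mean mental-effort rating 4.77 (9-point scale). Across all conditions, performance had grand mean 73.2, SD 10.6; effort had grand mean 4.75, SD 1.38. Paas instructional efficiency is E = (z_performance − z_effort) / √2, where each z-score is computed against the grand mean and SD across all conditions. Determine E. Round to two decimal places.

0.34

z_performance = (78.4 − 73.2) / 10.6 = 5.2000 / 10.6 = 0.4906.
z_effort = (4.77 − 4.75) / 1.38 = 0.0200 / 1.38 = 0.0145.
z_P − z_E = 0.4906 − 0.0145 = 0.4761.
E = 0.4761 / √2 = 0.4761 / 1.41421 = 0.3367 ≈ 0.34.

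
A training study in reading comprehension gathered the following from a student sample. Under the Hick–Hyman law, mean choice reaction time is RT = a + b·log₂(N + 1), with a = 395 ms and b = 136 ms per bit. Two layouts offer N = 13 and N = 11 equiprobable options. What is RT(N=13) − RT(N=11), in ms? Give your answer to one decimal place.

30.2

RT(13) = 395 + 136·log₂(14) = 395 + 136·3.8074 = 912.8064 ms.
RT(11) = 395 + 136·log₂(12) = 395 + 136·3.5850 = 882.5600 ms.
Difference = 912.8064 − 882.5600 = 30.2464 ≈ 30.2 ms.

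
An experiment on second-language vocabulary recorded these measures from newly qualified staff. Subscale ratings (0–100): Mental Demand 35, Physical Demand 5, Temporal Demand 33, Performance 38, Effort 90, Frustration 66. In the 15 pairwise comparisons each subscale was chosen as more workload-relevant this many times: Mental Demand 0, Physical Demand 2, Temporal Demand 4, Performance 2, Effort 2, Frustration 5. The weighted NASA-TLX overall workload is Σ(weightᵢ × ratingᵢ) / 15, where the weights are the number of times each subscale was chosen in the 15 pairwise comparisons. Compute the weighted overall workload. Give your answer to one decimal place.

The tallies are the weights (they sum to 15).
Weighted sum = 0·35 + 2·5 + 4·33 + 2·38 + 2·90 + 5·66
            = 0 + 10 + 132 + 76 + 180 + 330 = 728.
Overall workload = 728 / 15 = 48.5333 ≈ 48.5.

48.5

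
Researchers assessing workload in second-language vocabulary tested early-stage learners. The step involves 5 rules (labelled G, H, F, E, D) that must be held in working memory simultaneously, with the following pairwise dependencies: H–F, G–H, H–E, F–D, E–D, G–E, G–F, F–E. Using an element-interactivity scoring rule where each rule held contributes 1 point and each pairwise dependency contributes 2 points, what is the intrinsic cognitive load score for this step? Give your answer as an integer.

21

Count of rules held simultaneously: 5.
Count of pairwise dependencies listed: 8.
Element contribution: 5 × 1 = 5.
Interaction contribution: 8 × 2 = 16.
Intrinsic load = 5 + 16 = 21.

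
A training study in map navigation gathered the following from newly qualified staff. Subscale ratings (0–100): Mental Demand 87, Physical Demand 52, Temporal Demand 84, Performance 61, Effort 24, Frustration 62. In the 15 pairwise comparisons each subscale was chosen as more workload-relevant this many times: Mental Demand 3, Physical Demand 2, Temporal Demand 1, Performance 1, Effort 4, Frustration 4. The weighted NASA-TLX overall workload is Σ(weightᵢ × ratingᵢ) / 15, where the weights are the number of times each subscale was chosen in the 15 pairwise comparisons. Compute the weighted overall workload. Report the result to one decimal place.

56.9

The tallies are the weights (they sum to 15).
Weighted sum = 3·87 + 2·52 + 1·84 + 1·61 + 4·24 + 4·62
            = 261 + 104 + 84 + 61 + 96 + 248 = 854.
Overall workload = 854 / 15 = 56.9333 ≈ 56.9.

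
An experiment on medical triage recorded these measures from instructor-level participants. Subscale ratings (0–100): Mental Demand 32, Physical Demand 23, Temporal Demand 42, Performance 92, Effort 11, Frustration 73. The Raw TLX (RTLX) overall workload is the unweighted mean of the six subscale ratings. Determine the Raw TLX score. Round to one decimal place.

45.5

Sum of ratings = 32 + 23 + 42 + 92 + 11 + 73 = 273.
RTLX = 273 / 6 = 45.5000 ≈ 45.5.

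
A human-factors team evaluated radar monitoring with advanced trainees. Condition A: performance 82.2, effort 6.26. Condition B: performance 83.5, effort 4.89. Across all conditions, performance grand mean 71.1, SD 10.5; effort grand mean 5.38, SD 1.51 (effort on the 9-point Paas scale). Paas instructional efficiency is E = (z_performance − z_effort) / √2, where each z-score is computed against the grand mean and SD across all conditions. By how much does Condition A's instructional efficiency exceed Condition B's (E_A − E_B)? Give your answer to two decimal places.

-0.73

Condition A: z_P = (82.2 − 71.1)/10.5 = 1.0571; z_E = (6.26 − 5.38)/1.51 = 0.5828; E_A = (1.0571 − 0.5828)/√2 = 0.3354.
Condition B: z_P = (83.5 − 71.1)/10.5 = 1.1810; z_E = (4.89 − 5.38)/1.51 = -0.3245; E_B = (1.1810 − (-0.3245))/√2 = 1.0645.
E_A − E_B = 0.3354 − 1.0645 = -0.7291 ≈ -0.73.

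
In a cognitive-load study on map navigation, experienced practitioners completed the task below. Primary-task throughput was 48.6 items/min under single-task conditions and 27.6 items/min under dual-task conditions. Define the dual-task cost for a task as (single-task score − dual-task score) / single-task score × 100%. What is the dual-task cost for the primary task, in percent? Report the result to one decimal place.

43.2

Cost = (48.6 − 27.6) / 48.6 × 100%
     = 21.0000 / 48.6 × 100% = 43.2099%.
≈ 43.2%.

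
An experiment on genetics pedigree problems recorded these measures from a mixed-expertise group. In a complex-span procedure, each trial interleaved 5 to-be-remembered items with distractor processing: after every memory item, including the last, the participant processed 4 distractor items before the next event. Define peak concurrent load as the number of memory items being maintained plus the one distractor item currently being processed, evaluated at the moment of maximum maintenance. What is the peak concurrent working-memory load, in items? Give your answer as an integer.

6

Maintenance is greatest during the distractor(s) after memory item 5: all 5 memory items are being held.
One distractor item is concurrently being processed.
Peak concurrent load = 5 + 1 = 6 items.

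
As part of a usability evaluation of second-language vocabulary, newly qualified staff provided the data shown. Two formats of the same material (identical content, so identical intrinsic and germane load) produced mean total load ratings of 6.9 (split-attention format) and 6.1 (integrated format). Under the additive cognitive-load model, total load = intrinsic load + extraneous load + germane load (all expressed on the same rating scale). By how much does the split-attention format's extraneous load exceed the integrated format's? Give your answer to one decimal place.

0.8

Intrinsic and germane load are equal across formats, so the difference in total load equals the difference in extraneous load.
Extraneous-load difference = 6.9 − 6.1 = 0.8.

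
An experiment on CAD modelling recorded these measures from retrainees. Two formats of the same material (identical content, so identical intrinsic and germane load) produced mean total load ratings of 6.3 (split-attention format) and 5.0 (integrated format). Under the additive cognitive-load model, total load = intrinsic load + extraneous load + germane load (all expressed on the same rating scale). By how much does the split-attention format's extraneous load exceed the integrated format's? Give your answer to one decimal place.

1.3

Intrinsic and germane load are equal across formats, so the difference in total load equals the difference in extraneous load.
Extraneous-load difference = 6.3 − 5.0 = 1.3.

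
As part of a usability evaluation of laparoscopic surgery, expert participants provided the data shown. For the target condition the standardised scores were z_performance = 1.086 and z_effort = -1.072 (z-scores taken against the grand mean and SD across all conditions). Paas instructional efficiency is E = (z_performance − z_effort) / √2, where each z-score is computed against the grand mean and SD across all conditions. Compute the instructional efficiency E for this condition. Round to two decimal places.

1.53

z_P − z_E = 1.086 − (-1.072) = 2.1580.
E = 2.1580 / √2 = 2.1580 / 1.41421 = 1.5259 ≈ 1.53.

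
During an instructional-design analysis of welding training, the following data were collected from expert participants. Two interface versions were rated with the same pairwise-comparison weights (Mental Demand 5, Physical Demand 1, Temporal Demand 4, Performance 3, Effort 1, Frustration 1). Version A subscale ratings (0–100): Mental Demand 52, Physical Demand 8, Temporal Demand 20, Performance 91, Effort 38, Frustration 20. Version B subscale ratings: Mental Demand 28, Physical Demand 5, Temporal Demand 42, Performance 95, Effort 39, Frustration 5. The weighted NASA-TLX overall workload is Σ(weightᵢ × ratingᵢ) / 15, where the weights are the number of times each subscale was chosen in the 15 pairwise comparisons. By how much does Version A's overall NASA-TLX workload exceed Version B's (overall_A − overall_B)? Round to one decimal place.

2.5

Version A weighted sum = 5·52 + 1·8 + 4·20 + 3·91 + 1·38 + 1·20 = 260 + 8 + 80 + 273 + 38 + 20 = 679; overall_A = 679/15 = 45.2667.
Version B weighted sum = 5·28 + 1·5 + 4·42 + 3·95 + 1·39 + 1·5 = 140 + 5 + 168 + 285 + 39 + 5 = 642; overall_B = 642/15 = 42.8000.
Difference = 45.2667 − 42.8000 = 2.4667 ≈ 2.5.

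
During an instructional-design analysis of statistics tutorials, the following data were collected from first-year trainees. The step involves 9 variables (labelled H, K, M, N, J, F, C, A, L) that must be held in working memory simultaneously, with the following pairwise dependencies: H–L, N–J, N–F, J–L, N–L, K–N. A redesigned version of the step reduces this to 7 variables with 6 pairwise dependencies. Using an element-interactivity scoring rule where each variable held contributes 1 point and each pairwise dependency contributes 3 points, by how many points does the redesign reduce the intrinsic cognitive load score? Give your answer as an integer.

2

Original: 9 × 1 + 6 × 3 = 9 + 18 = 27.
Redesigned: 7 × 1 + 6 × 3 = 7 + 18 = 25.
Reduction = 27 − 25 = 2.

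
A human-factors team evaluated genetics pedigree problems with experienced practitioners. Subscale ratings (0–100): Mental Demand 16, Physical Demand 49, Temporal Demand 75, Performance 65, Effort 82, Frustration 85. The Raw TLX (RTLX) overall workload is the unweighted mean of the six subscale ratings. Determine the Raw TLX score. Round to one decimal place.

62.0

Sum of ratings = 16 + 49 + 75 + 65 + 82 + 85 = 372.
RTLX = 372 / 6 = 62.0000 ≈ 62.0.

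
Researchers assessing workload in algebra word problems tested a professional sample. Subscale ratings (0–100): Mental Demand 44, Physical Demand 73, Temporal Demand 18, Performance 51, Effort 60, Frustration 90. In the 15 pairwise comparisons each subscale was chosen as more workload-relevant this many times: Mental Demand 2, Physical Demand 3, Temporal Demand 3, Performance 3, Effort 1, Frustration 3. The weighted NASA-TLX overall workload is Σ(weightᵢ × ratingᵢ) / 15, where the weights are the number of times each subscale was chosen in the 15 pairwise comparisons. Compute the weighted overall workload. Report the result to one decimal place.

56.3

The tallies are the weights (they sum to 15).
Weighted sum = 2·44 + 3·73 + 3·18 + 3·51 + 1·60 + 3·90
            = 88 + 219 + 54 + 153 + 60 + 270 = 844.
Overall workload = 844 / 15 = 56.2667 ≈ 56.3.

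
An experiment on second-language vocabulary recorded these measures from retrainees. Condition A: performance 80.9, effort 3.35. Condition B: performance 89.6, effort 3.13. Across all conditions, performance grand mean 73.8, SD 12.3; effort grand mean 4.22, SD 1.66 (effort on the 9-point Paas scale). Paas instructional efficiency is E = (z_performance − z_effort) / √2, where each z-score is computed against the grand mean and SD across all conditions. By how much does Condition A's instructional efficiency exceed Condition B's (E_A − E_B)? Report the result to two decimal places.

Condition A: z_P = (80.9 − 73.8)/12.3 = 0.5772; z_E = (3.35 − 4.22)/1.66 = -0.5241; E_A = (0.5772 − (-0.5241))/√2 = 0.7787.
Condition B: z_P = (89.6 − 73.8)/12.3 = 1.2846; z_E = (3.13 − 4.22)/1.66 = -0.6566; E_B = (1.2846 − (-0.6566))/√2 = 1.3726.
E_A − E_B = 0.7787 − 1.3726 = -0.5939 ≈ -0.59.

-0.59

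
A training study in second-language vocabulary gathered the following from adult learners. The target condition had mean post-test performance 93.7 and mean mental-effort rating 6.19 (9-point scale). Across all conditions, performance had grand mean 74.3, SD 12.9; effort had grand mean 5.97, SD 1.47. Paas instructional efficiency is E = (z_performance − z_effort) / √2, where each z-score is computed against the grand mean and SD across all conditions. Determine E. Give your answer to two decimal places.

z_performance = (93.7 − 74.3) / 12.9 = 19.4000 / 12.9 = 1.5039.
z_effort = (6.19 − 5.97) / 1.47 = 0.2200 / 1.47 = 0.1497.
z_P − z_E = 1.5039 − 0.1497 = 1.3542.
E = 1.3542 / √2 = 1.3542 / 1.41421 = 0.9576 ≈ 0.96.

0.96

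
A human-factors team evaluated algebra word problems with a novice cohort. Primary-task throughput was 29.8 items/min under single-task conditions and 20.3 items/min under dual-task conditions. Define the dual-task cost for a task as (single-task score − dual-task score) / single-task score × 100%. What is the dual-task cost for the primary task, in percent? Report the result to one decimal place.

31.9

Cost = (29.8 − 20.3) / 29.8 × 100%
     = 9.5000 / 29.8 × 100% = 31.8792%.
≈ 31.9%.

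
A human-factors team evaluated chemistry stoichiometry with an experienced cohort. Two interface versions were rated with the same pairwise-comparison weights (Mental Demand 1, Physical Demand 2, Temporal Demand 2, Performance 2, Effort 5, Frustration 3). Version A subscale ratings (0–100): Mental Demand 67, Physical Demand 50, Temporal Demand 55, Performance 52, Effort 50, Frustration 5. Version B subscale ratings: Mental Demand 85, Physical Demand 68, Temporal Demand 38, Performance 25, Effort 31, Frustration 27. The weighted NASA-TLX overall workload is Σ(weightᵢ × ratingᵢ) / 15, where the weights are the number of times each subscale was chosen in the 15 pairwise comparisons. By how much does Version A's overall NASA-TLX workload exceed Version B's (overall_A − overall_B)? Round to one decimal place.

Version A weighted sum = 1·67 + 2·50 + 2·55 + 2·52 + 5·50 + 3·5 = 67 + 100 + 110 + 104 + 250 + 15 = 646; overall_A = 646/15 = 43.0667.
Version B weighted sum = 1·85 + 2·68 + 2·38 + 2·25 + 5·31 + 3·27 = 85 + 136 + 76 + 50 + 155 + 81 = 583; overall_B = 583/15 = 38.8667.
Difference = 43.0667 − 38.8667 = 4.2000 ≈ 4.2.

4.2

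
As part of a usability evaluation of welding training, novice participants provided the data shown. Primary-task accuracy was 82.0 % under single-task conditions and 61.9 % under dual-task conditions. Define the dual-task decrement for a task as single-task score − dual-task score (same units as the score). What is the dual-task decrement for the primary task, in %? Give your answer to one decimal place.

Decrement = 82.0 − 61.9 = 20.1000 % ≈ 20.1 %.

20.1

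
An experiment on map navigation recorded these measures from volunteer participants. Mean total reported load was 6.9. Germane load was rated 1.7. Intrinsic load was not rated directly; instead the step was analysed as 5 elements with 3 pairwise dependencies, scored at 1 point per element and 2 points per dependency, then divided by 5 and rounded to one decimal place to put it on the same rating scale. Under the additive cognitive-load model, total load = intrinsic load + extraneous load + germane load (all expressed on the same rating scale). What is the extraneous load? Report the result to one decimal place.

Intrinsic (element-interactivity): (5 × 1 + 3 × 2) / 5 = 11 / 5 = 2.2000 → 2.2.
extraneous load = total − intrinsic − germane
             = 6.9 − 2.2 − 1.7 = 3.0.

3.0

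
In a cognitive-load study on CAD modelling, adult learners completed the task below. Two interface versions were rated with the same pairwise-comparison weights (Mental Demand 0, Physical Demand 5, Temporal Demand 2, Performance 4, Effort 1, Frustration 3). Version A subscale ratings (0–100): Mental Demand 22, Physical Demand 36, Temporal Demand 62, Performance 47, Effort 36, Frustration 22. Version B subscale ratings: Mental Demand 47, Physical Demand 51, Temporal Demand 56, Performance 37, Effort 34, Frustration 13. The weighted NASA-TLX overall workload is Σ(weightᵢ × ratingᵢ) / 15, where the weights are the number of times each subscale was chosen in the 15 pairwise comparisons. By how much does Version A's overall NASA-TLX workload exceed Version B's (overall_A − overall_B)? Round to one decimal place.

Version A weighted sum = 0·22 + 5·36 + 2·62 + 4·47 + 1·36 + 3·22 = 0 + 180 + 124 + 188 + 36 + 66 = 594; overall_A = 594/15 = 39.6000.
Version B weighted sum = 0·47 + 5·51 + 2·56 + 4·37 + 1·34 + 3·13 = 0 + 255 + 112 + 148 + 34 + 39 = 588; overall_B = 588/15 = 39.2000.
Difference = 39.6000 − 39.2000 = 0.4000 ≈ 0.4.

0.4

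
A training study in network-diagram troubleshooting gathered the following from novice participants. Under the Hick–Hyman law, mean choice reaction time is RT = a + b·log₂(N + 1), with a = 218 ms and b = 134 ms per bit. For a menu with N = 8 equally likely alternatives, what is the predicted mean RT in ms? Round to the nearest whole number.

log₂(8 + 1) = log₂(9) = 3.1699.
RT = 218 + 134 × 3.1699 = 218 + 424.7666 = 642.7666 ms.
≈ 643 ms.

643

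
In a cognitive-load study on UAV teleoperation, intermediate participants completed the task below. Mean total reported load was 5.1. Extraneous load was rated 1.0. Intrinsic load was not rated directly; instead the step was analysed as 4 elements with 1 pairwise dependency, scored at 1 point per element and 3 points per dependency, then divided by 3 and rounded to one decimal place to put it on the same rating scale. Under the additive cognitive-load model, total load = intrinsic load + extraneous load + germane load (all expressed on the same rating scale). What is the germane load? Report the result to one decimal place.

1.8

Intrinsic (element-interactivity): (4 × 1 + 1 × 3) / 3 = 7 / 3 = 2.3333 → 2.3.
germane load = total − intrinsic − extraneous
             = 5.1 − 2.3 − 1.0 = 1.8.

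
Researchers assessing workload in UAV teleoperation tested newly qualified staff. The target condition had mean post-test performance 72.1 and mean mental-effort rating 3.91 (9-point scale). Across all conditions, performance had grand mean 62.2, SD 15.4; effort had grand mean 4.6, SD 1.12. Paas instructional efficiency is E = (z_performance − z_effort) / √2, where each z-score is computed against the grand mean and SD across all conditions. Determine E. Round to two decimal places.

0.89

z_performance = (72.1 − 62.2) / 15.4 = 9.9000 / 15.4 = 0.6429.
z_effort = (3.91 − 4.6) / 1.12 = -0.6900 / 1.12 = -0.6161.
z_P − z_E = 0.6429 − (-0.6161) = 1.2590.
E = 1.2590 / √2 = 1.2590 / 1.41421 = 0.8902 ≈ 0.89.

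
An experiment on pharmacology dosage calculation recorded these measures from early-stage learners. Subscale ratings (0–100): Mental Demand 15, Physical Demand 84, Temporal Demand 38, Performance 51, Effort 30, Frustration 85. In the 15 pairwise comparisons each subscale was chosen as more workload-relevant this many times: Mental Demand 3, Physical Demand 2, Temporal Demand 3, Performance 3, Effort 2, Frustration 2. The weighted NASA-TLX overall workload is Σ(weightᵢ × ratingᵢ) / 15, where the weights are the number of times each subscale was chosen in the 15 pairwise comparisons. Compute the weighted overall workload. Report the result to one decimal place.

The tallies are the weights (they sum to 15).
Weighted sum = 3·15 + 2·84 + 3·38 + 3·51 + 2·30 + 2·85
            = 45 + 168 + 114 + 153 + 60 + 170 = 710.
Overall workload = 710 / 15 = 47.3333 ≈ 47.3.

47.3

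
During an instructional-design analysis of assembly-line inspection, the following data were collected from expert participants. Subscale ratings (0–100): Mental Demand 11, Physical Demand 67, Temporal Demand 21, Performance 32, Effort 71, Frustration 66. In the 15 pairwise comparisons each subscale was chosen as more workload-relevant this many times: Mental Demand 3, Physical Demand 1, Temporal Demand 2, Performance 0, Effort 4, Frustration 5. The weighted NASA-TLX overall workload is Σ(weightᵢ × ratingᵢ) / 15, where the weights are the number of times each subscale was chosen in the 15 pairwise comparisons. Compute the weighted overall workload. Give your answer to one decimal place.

50.4

The tallies are the weights (they sum to 15).
Weighted sum = 3·11 + 1·67 + 2·21 + 0·32 + 4·71 + 5·66
            = 33 + 67 + 42 + 0 + 284 + 330 = 756.
Overall workload = 756 / 15 = 50.4000 ≈ 50.4.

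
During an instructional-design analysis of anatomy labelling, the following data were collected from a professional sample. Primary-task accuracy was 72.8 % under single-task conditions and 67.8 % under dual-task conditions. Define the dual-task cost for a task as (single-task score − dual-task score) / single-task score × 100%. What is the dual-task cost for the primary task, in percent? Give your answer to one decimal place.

6.9

Cost = (72.8 − 67.8) / 72.8 × 100%
     = 5.0000 / 72.8 × 100% = 6.8681%.
≈ 6.9%.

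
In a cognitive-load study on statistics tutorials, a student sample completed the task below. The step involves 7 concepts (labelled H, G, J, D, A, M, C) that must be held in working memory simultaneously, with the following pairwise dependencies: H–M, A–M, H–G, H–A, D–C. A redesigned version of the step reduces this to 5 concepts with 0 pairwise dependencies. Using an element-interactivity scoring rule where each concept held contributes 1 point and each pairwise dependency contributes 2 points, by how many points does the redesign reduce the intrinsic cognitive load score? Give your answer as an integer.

12

Original: 7 × 1 + 5 × 2 = 7 + 10 = 17.
Redesigned: 5 × 1 + 0 × 2 = 5 + 0 = 5.
Reduction = 17 − 5 = 12.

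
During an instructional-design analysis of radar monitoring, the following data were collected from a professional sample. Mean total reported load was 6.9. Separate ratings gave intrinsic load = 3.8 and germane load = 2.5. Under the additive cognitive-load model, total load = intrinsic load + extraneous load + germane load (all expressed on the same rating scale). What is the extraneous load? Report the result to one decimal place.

extraneous load = total − intrinsic − germane
             = 6.9 − 3.8 − 2.5 = 0.6.

0.6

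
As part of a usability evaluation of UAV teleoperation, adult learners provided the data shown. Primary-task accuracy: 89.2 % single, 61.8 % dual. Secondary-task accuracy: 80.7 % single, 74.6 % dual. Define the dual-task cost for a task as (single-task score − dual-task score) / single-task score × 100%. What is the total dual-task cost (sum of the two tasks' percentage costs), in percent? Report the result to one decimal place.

Primary cost = (89.2 − 61.8) / 89.2 × 100% = 30.7175%.
Secondary cost = (80.7 − 74.6) / 80.7 × 100% = 7.5589%.
Total = 30.7175% + 7.5589% = 38.2764% ≈ 38.3%.

38.3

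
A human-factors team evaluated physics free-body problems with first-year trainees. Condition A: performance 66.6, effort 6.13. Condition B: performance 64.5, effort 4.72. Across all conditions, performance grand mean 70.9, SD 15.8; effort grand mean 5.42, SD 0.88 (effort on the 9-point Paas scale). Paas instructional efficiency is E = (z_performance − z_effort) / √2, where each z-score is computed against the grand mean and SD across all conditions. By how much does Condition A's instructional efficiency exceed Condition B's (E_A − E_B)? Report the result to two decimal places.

Condition A: z_P = (66.6 − 70.9)/15.8 = -0.2722; z_E = (6.13 − 5.42)/0.88 = 0.8068; E_A = (-0.2722 − 0.8068)/√2 = -0.7630.
Condition B: z_P = (64.5 − 70.9)/15.8 = -0.4051; z_E = (4.72 − 5.42)/0.88 = -0.7955; E_B = (-0.4051 − (-0.7955))/√2 = 0.2761.
E_A − E_B = -0.7630 − 0.2761 = -1.0391 ≈ -1.04.

-1.04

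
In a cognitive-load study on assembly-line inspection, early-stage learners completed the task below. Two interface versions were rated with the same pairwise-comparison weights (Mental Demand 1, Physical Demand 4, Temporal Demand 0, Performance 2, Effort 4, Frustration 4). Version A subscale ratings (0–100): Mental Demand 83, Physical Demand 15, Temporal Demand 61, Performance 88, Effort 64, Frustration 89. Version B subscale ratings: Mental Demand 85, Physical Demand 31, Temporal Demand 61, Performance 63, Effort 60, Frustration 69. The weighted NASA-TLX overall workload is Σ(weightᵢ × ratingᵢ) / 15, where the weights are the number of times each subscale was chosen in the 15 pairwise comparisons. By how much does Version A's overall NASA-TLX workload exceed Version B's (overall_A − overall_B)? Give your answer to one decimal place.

5.3

Version A weighted sum = 1·83 + 4·15 + 0·61 + 2·88 + 4·64 + 4·89 = 83 + 60 + 0 + 176 + 256 + 356 = 931; overall_A = 931/15 = 62.0667.
Version B weighted sum = 1·85 + 4·31 + 0·61 + 2·63 + 4·60 + 4·69 = 85 + 124 + 0 + 126 + 240 + 276 = 851; overall_B = 851/15 = 56.7333.
Difference = 62.0667 − 56.7333 = 5.3334 ≈ 5.3.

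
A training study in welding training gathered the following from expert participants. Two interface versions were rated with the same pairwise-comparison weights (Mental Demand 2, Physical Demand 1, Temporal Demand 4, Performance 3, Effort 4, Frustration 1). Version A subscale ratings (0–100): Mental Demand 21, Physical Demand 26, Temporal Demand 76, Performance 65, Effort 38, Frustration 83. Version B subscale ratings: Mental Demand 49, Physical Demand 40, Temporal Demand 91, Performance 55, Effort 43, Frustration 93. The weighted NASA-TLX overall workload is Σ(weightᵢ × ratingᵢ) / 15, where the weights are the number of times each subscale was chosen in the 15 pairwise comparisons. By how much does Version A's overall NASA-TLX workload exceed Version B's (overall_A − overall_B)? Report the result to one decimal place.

-8.7

Version A weighted sum = 2·21 + 1·26 + 4·76 + 3·65 + 4·38 + 1·83 = 42 + 26 + 304 + 195 + 152 + 83 = 802; overall_A = 802/15 = 53.4667.
Version B weighted sum = 2·49 + 1·40 + 4·91 + 3·55 + 4·43 + 1·93 = 98 + 40 + 364 + 165 + 172 + 93 = 932; overall_B = 932/15 = 62.1333.
Difference = 53.4667 − 62.1333 = -8.6666 ≈ -8.7.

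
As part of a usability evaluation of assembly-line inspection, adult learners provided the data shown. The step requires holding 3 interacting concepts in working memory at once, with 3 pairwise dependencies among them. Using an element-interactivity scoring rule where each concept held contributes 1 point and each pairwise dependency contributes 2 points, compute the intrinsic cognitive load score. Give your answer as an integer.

Element contribution: 3 × 1 = 3.
Interaction contribution: 3 × 2 = 6.
Intrinsic load = 3 + 6 = 9.

9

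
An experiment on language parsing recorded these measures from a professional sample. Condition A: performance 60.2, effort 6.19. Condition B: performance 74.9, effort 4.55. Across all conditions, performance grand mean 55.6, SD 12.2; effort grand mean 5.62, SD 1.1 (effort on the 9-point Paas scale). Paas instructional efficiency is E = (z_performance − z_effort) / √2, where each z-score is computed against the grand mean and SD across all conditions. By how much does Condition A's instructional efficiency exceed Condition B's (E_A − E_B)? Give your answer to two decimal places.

-1.91

Condition A: z_P = (60.2 − 55.6)/12.2 = 0.3770; z_E = (6.19 − 5.62)/1.1 = 0.5182; E_A = (0.3770 − 0.5182)/√2 = -0.0998.
Condition B: z_P = (74.9 − 55.6)/12.2 = 1.5820; z_E = (4.55 − 5.62)/1.1 = -0.9727; E_B = (1.5820 − (-0.9727))/√2 = 1.8064.
E_A − E_B = -0.0998 − 1.8064 = -1.9062 ≈ -1.91.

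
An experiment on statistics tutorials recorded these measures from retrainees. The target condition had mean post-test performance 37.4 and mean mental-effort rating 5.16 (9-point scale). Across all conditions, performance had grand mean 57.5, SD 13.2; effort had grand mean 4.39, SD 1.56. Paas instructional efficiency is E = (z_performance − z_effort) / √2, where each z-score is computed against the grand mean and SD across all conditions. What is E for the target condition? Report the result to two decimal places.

z_performance = (37.4 − 57.5) / 13.2 = -20.1000 / 13.2 = -1.5227.
z_effort = (5.16 − 4.39) / 1.56 = 0.7700 / 1.56 = 0.4936.
z_P − z_E = -1.5227 − 0.4936 = -2.0163.
E = -2.0163 / √2 = -2.0163 / 1.41421 = -1.4257 ≈ -1.43.

-1.43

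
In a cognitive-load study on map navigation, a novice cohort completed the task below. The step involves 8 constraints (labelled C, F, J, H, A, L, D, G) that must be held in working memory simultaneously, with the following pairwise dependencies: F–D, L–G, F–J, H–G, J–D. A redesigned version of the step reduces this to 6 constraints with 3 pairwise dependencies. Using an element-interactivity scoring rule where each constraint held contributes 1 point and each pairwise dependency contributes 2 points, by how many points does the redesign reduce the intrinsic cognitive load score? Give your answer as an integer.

6

Original: 8 × 1 + 5 × 2 = 8 + 10 = 18.
Redesigned: 6 × 1 + 3 × 2 = 6 + 6 = 12.
Reduction = 18 − 12 = 6.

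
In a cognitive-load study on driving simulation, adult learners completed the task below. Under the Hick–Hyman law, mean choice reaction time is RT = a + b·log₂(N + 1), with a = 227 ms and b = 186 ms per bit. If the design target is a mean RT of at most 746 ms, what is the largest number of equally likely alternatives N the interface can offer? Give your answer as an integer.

Set 227 + 186·log₂(N + 1) ≤ 746.
log₂(N + 1) ≤ (746 − 227) / 186 = 2.7903.
N + 1 ≤ 2^2.7903 = 6.9177.
N ≤ 5.9177, so the largest integer N is 5.

5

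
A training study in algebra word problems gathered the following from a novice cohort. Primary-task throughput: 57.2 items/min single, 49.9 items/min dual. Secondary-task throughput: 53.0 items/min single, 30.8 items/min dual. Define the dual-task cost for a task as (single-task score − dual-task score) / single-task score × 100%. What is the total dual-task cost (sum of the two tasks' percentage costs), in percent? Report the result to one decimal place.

Primary cost = (57.2 − 49.9) / 57.2 × 100% = 12.7622%.
Secondary cost = (53.0 − 30.8) / 53.0 × 100% = 41.8868%.
Total = 12.7622% + 41.8868% = 54.6490% ≈ 54.6%.

54.6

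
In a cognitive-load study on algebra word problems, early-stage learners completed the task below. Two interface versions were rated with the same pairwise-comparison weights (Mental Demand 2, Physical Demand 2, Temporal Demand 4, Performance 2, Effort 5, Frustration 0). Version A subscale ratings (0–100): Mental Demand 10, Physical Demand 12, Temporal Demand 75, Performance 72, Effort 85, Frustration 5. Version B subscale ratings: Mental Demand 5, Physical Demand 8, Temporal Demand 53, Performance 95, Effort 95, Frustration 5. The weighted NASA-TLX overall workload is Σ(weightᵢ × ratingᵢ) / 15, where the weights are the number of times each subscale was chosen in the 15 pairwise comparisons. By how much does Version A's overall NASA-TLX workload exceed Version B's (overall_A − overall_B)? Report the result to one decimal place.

0.7

Version A weighted sum = 2·10 + 2·12 + 4·75 + 2·72 + 5·85 + 0·5 = 20 + 24 + 300 + 144 + 425 + 0 = 913; overall_A = 913/15 = 60.8667.
Version B weighted sum = 2·5 + 2·8 + 4·53 + 2·95 + 5·95 + 0·5 = 10 + 16 + 212 + 190 + 475 + 0 = 903; overall_B = 903/15 = 60.2000.
Difference = 60.8667 − 60.2000 = 0.6667 ≈ 0.7.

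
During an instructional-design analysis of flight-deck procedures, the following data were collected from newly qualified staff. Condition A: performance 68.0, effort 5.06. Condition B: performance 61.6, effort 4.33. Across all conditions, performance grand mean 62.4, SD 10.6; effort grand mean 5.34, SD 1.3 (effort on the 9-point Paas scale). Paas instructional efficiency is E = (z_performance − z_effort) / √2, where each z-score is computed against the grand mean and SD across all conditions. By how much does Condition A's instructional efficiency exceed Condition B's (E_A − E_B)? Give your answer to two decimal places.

0.03

Condition A: z_P = (68.0 − 62.4)/10.6 = 0.5283; z_E = (5.06 − 5.34)/1.3 = -0.2154; E_A = (0.5283 − (-0.2154))/√2 = 0.5259.
Condition B: z_P = (61.6 − 62.4)/10.6 = -0.0755; z_E = (4.33 − 5.34)/1.3 = -0.7769; E_B = (-0.0755 − (-0.7769))/√2 = 0.4960.
E_A − E_B = 0.5259 − 0.4960 = 0.0299 ≈ 0.03.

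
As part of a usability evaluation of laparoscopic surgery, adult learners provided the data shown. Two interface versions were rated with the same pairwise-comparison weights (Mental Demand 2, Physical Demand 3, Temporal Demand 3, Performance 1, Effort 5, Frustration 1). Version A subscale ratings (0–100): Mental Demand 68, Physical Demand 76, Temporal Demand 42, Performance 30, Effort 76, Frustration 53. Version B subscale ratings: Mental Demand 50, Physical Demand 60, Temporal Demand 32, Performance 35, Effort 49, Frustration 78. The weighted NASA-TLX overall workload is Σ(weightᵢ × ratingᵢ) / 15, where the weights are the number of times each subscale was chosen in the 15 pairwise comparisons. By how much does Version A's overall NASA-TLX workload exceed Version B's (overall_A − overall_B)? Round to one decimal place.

14.6

Version A weighted sum = 2·68 + 3·76 + 3·42 + 1·30 + 5·76 + 1·53 = 136 + 228 + 126 + 30 + 380 + 53 = 953; overall_A = 953/15 = 63.5333.
Version B weighted sum = 2·50 + 3·60 + 3·32 + 1·35 + 5·49 + 1·78 = 100 + 180 + 96 + 35 + 245 + 78 = 734; overall_B = 734/15 = 48.9333.
Difference = 63.5333 − 48.9333 = 14.6000 ≈ 14.6.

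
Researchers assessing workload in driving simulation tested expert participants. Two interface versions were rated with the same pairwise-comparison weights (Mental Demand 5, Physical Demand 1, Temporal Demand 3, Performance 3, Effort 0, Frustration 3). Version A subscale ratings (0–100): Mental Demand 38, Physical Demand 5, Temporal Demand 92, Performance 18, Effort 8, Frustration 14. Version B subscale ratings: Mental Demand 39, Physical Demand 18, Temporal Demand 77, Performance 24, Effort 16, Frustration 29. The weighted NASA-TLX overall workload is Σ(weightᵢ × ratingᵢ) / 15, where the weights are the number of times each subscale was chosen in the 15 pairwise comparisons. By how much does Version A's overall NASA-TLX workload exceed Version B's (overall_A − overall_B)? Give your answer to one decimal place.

Version A weighted sum = 5·38 + 1·5 + 3·92 + 3·18 + 0·8 + 3·14 = 190 + 5 + 276 + 54 + 0 + 42 = 567; overall_A = 567/15 = 37.8000.
Version B weighted sum = 5·39 + 1·18 + 3·77 + 3·24 + 0·16 + 3·29 = 195 + 18 + 231 + 72 + 0 + 87 = 603; overall_B = 603/15 = 40.2000.
Difference = 37.8000 − 40.2000 = -2.4000 ≈ -2.4.

-2.4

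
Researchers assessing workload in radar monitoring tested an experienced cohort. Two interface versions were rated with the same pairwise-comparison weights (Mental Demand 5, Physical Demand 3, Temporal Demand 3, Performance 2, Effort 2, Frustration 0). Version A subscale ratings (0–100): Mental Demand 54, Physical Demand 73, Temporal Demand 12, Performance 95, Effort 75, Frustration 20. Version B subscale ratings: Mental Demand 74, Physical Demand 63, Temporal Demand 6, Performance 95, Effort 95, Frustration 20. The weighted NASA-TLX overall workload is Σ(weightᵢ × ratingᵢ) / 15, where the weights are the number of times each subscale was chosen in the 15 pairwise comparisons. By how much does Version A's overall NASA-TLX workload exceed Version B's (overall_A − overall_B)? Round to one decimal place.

Version A weighted sum = 5·54 + 3·73 + 3·12 + 2·95 + 2·75 + 0·20 = 270 + 219 + 36 + 190 + 150 + 0 = 865; overall_A = 865/15 = 57.6667.
Version B weighted sum = 5·74 + 3·63 + 3·6 + 2·95 + 2·95 + 0·20 = 370 + 189 + 18 + 190 + 190 + 0 = 957; overall_B = 957/15 = 63.8000.
Difference = 57.6667 − 63.8000 = -6.1333 ≈ -6.1.

-6.1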